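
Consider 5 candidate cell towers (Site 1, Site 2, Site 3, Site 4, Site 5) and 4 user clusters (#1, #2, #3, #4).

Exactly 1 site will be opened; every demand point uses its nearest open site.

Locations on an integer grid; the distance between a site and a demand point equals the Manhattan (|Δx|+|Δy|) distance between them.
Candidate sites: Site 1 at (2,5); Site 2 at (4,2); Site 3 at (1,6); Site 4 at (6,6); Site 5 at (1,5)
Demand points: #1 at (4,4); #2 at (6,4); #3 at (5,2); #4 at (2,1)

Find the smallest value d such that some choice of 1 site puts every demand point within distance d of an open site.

Open {Site 2}.
  Farthest demand point is #2 at distance 4 (to Site 2); all others are ≤ 4.
With {Site 1} the worst case is 6.
With {Site 5} the worst case is 7.
No size-1 selection achieves below 4.

4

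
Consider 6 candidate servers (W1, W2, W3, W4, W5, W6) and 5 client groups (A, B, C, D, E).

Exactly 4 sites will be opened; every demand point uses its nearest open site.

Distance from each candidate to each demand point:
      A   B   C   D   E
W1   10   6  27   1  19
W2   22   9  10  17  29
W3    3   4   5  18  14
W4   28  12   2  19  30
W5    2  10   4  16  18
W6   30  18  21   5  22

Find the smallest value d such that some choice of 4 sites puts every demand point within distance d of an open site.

Open {W1, W2, W3, W4}.
  Farthest demand point is E at distance 14 (to W3); all others are ≤ 14.
With {W1, W2, W3, W5} the worst case is 14.
With {W1, W2, W3, W6} the worst case is 14.
No size-4 selection achieves below 14.

14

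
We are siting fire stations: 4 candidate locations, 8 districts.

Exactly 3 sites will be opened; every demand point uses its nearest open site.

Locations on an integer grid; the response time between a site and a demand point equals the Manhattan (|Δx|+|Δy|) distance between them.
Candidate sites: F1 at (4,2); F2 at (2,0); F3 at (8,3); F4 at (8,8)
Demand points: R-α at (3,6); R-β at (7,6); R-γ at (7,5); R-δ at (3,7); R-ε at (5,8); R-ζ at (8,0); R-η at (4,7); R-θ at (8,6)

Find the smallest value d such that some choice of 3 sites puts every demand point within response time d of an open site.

Open {F1, F2, F4}.
  Farthest demand point is R-δ at response time 6 (to F1); all others are ≤ 6.
With {F1, F3, F4} the worst case is 6.
With {F1, F2, F3} the worst case is 7.
No size-3 selection achieves below 6.

6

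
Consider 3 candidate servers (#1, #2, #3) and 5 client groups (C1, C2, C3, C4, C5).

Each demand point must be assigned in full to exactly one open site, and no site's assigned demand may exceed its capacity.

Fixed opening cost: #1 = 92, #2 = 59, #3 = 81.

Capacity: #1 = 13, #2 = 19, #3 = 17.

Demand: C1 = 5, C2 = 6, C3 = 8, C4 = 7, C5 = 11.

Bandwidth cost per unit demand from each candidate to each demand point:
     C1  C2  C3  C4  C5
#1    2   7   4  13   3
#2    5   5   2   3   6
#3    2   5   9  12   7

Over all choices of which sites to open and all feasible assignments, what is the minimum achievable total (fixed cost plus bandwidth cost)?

342

Open {#1, #2, #3}; cheapest assignment that respects the capacities:
  #1 (cap 13, load 11): C5 — cost 11×3 = 33
  #2 (cap 19, load 15): C3, C4 — cost 8×2 + 7×3 = 37
  #3 (cap 17, load 11): C1, C2 — cost 5×2 + 6×5 = 40
  Shipping 110, fixed 232 → total 342.
  Any other capacity-feasible assignment to {#1, #2, #3} ships for at least 110.
Total demand is 37 and no other set of sites has combined capacity ≥ 37, so {#1, #2, #3} is the only feasible choice of open sites. Minimum: 342.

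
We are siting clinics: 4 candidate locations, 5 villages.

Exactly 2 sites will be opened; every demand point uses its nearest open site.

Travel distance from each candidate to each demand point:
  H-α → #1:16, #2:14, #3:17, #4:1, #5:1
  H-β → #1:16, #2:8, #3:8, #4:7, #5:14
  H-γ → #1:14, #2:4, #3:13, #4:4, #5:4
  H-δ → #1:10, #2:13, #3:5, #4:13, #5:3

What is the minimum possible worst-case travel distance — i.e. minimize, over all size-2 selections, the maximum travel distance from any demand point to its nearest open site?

Open {H-β, H-δ}.
  Farthest demand point is #1 at travel distance 10 (to H-δ); all others are ≤ 10.
With {H-γ, H-δ} the worst case is 10.
With {H-α, H-δ} the worst case is 13.
No size-2 selection achieves below 10.

10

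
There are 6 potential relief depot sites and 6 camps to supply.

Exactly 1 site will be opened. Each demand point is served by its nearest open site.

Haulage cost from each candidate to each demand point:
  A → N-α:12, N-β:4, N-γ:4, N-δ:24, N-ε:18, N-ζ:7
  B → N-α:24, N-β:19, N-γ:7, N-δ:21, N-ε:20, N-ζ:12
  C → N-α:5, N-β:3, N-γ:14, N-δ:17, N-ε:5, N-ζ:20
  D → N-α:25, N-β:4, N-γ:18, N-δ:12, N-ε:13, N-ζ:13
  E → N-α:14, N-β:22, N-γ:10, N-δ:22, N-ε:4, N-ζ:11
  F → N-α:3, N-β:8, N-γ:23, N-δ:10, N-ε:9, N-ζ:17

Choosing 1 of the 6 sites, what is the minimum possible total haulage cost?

64

Open {C}.
  N-α→C 5, N-β→C 3, N-γ→C 14, N-δ→C 17, N-ε→C 5, N-ζ→C 20  ⇒ total 64.
Compare {A}: total 69.
Compare {F}: total 70.
No size-1 selection does better; minimum is 64.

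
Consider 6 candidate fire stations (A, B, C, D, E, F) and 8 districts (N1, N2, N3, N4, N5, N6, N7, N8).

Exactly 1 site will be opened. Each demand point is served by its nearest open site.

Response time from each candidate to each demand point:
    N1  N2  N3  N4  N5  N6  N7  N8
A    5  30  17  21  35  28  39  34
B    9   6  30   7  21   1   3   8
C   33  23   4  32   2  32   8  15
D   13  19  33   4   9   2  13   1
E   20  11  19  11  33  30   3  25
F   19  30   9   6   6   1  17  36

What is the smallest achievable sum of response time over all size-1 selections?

85

Open {B}.
  N1→B 9, N2→B 6, N3→B 30, N4→B 7, N5→B 21, N6→B 1, N7→B 3, N8→B 8  ⇒ total 85.
Compare {D}: total 94.
Compare {F}: total 124.
No size-1 selection does better; minimum is 85.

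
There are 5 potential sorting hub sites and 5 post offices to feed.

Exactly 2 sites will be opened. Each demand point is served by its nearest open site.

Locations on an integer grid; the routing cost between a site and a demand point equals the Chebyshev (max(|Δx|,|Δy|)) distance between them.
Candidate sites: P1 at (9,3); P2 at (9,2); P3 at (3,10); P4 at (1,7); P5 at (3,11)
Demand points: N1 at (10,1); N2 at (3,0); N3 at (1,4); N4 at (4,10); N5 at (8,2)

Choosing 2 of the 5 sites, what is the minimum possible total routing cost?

14

Open {P2, P4}.
  N1→P2 1, N2→P2 6, N3→P4 3, N4→P4 3, N5→P2 1  ⇒ total 14.
Compare {P1, P4}: total 15.
Compare {P2, P3}: total 15.
No size-2 selection does better; minimum is 14.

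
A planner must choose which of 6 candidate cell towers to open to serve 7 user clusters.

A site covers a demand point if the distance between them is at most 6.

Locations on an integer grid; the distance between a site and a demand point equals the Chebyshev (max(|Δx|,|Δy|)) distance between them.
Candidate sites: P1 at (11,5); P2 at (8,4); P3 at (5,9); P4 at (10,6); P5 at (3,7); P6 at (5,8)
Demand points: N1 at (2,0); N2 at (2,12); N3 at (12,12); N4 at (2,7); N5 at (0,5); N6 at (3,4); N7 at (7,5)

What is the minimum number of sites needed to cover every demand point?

3

Coverage sets (demand points within 6 of each site):
  P1: {N7}
  P2: {N1, N4, N6, N7}
  P3: {N2, N4, N5, N6, N7}
  P4: {N3, N7}
  P5: {N2, N4, N5, N6, N7}
  P6: {N2, N4, N5, N6, N7}
No 2 sites suffice: every size-2 union leaves at least one demand point uncovered.
But {P2, P3, P4} covers everything, so the minimum is 3.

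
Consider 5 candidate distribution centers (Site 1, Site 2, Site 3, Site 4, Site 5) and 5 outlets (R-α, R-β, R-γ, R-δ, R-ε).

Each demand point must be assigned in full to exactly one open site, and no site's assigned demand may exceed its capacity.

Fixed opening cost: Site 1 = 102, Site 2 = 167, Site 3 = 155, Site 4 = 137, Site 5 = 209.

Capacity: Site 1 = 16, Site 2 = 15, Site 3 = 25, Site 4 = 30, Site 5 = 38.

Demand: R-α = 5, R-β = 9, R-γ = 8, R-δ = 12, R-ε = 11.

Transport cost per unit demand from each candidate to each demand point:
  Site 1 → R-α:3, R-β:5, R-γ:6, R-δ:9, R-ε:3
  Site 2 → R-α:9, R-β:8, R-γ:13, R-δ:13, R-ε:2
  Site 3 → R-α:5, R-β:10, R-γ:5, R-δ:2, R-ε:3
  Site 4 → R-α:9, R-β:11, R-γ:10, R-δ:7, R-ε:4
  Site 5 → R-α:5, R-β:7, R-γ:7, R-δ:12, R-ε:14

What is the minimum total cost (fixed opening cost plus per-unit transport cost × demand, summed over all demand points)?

Open {Site 3, Site 4}; cheapest assignment that respects the capacities:
  Site 3 (cap 25, load 25): R-α, R-γ, R-δ — cost 5×5 + 8×5 + 12×2 = 89
  Site 4 (cap 30, load 20): R-β, R-ε — cost 9×11 + 11×4 = 143
  Shipping 232, fixed 292 → total 524.
  Any other capacity-feasible assignment to {Site 3, Site 4} ships for at least 232.
Compare {Site 1, Site 4}: its best feasible assignment gives total 550.
Compare {Site 1, Site 3, Site 4}: its best feasible assignment gives total 562.
Every other set of open sites that can feasibly serve all demand totals ≥ 550 even under its best assignment. Minimum: 524.

524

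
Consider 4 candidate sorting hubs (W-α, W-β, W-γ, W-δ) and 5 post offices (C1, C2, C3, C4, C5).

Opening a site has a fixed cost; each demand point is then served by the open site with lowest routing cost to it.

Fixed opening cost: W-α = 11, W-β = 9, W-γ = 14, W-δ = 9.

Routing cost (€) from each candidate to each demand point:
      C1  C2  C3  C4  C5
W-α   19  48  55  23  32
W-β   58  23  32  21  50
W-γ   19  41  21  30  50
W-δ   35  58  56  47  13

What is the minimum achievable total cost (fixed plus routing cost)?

Open {W-β, W-γ, W-δ}: assign each demand point to its cheapest open site.
  C1→W-γ 19, C2→W-β 23, C3→W-γ 21, C4→W-β 21, C5→W-δ 13
  routing cost 97, fixed 32 → total 129.
Compare {W-α, W-β, W-δ}: routing cost 108 + fixed 29 = 137.
Compare {W-α, W-β, W-γ, W-δ}: routing cost 97 + fixed 43 = 140.
Compare {W-β, W-δ}: routing cost 124 + fixed 18 = 142.
All other subsets cost ≥ 137. Minimum total cost: 129.

129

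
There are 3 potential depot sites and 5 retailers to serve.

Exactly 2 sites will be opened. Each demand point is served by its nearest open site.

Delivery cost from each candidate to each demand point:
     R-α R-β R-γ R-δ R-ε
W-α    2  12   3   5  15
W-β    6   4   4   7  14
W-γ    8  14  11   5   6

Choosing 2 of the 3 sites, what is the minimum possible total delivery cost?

25

Open {W-β, W-γ}.
  R-α→W-β 6, R-β→W-β 4, R-γ→W-β 4, R-δ→W-γ 5, R-ε→W-γ 6  ⇒ total 25.
Compare {W-α, W-β}: total 28.
Compare {W-α, W-γ}: total 28.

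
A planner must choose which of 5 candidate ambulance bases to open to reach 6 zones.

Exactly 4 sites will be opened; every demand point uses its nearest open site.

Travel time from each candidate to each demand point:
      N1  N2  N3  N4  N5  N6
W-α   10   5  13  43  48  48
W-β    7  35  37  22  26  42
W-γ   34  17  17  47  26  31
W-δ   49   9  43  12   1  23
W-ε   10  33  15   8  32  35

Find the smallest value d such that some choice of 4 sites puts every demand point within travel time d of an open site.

23

Open {W-α, W-β, W-γ, W-δ}.
  Farthest demand point is N6 at travel time 23 (to W-δ); all others are ≤ 23.
With {W-α, W-β, W-δ, W-ε} the worst case is 23.
With {W-α, W-γ, W-δ, W-ε} the worst case is 23.
No size-4 selection achieves below 23.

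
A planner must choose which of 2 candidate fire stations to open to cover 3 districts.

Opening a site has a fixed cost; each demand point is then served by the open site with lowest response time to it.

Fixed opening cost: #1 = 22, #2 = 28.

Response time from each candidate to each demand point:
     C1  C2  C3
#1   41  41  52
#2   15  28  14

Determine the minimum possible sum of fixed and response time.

Open {#2}: assign each demand point to its cheapest open site.
  C1→#2 15, C2→#2 28, C3→#2 14
  response time 57, fixed 28 → total 85.
Compare {#1, #2}: response time 57 + fixed 50 = 107.
Compare {#1}: response time 134 + fixed 22 = 156.

85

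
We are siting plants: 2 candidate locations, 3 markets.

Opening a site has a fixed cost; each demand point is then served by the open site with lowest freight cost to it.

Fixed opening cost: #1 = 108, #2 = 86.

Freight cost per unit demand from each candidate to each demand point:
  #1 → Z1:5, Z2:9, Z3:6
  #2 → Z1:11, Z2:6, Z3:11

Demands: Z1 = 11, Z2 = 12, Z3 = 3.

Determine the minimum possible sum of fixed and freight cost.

Open {#1}: assign each demand point to its cheapest open site.
  Z1→#1 11×5=55, Z2→#1 12×9=108, Z3→#1 3×6=18
  freight cost 181, fixed 108 → total 289.
Compare {#2}: freight cost 226 + fixed 86 = 312.
Compare {#1, #2}: freight cost 145 + fixed 194 = 339.

289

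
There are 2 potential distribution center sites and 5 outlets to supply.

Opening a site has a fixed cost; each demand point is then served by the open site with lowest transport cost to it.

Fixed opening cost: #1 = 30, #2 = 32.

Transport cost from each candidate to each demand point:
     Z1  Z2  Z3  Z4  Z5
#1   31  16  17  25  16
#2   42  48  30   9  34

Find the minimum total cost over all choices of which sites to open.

135

Open {#1}: assign each demand point to its cheapest open site.
  Z1→#1 31, Z2→#1 16, Z3→#1 17, Z4→#1 25, Z5→#1 16
  transport cost 105, fixed 30 → total 135.
Compare {#1, #2}: transport cost 89 + fixed 62 = 151.
Compare {#2}: transport cost 163 + fixed 32 = 195.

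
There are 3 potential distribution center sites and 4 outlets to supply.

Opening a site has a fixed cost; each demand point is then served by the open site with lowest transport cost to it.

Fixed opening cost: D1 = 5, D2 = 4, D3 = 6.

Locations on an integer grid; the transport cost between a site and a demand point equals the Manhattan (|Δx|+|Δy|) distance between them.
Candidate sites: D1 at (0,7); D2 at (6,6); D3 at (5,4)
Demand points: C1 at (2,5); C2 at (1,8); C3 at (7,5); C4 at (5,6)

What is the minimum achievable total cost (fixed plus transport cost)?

Open {D1, D2}: assign each demand point to its cheapest open site.
  C1→D1 4, C2→D1 2, C3→D2 2, C4→D2 1
  transport cost 9, fixed 9 → total 18.
Compare {D2}: transport cost 15 + fixed 4 = 19.
Compare {D1, D3}: transport cost 11 + fixed 11 = 22.
Compare {D3}: transport cost 17 + fixed 6 = 23.
All other subsets cost ≥ 19. Minimum total cost: 18.

18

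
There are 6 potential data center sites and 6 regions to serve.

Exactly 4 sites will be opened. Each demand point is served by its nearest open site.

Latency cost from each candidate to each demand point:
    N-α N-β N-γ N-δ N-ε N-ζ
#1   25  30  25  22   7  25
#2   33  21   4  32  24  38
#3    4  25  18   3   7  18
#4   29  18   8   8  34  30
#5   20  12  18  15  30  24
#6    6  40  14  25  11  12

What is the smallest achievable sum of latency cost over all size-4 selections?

42

Open {#2, #3, #5, #6}.
  N-α→#3 4, N-β→#5 12, N-γ→#2 4, N-δ→#3 3, N-ε→#3 7, N-ζ→#6 12  ⇒ total 42.
Compare {#3, #4, #5, #6}: total 46.
Compare {#1, #2, #3, #5}: total 48.
No size-4 selection does better; minimum is 42.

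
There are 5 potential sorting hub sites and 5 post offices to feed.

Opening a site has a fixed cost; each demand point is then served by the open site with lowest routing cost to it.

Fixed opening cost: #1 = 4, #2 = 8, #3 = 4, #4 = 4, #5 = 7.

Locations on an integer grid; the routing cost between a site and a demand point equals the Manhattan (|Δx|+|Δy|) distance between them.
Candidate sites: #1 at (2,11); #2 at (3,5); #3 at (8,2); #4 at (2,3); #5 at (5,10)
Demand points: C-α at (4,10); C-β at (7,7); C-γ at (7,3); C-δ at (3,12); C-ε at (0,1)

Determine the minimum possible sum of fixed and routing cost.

Open {#1, #3, #4}: assign each demand point to its cheapest open site.
  C-α→#1 3, C-β→#3 6, C-γ→#3 2, C-δ→#1 2, C-ε→#4 4
  routing cost 17, fixed 12 → total 29.
Compare {#1, #3}: routing cost 22 + fixed 8 = 30.
Compare {#4, #5}: routing cost 19 + fixed 11 = 30.
Compare {#1, #4}: routing cost 23 + fixed 8 = 31.
All other subsets cost ≥ 30. Minimum total cost: 29.

29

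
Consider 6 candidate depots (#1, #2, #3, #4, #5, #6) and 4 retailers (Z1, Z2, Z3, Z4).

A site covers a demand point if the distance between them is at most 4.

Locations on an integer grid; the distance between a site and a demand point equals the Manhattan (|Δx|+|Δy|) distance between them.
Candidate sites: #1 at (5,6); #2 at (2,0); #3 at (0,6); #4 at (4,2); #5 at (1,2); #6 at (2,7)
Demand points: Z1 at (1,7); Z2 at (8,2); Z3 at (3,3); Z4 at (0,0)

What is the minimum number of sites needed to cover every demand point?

3

Coverage sets (demand points within 4 of each site):
  #1: {}
  #2: {Z3, Z4}
  #3: {Z1}
  #4: {Z2, Z3}
  #5: {Z3, Z4}
  #6: {Z1}
No 2 sites suffice: every size-2 union leaves at least one demand point uncovered.
But {#2, #3, #4} covers everything, so the minimum is 3.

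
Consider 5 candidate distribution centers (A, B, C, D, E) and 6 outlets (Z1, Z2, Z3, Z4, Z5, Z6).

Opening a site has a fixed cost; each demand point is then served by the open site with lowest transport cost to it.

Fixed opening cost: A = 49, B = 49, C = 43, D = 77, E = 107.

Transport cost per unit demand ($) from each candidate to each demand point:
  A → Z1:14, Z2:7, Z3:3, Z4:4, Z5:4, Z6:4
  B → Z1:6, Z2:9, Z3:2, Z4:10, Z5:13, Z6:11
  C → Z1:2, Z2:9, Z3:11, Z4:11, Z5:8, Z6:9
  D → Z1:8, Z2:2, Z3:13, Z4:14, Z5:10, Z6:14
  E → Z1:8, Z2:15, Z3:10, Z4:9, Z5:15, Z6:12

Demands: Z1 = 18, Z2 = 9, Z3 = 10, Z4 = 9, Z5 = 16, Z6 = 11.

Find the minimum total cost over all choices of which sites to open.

365

Open {A, C}: assign each demand point to its cheapest open site.
  Z1→C 18×2=36, Z2→A 9×7=63, Z3→A 10×3=30, Z4→A 9×4=36, Z5→A 16×4=64, Z6→A 11×4=44
  transport cost 273, fixed 92 → total 365.
Compare {A, C, D}: transport cost 228 + fixed 169 = 397.
Compare {A, B, C}: transport cost 263 + fixed 141 = 404.
Compare {A, B}: transport cost 335 + fixed 98 = 433.
All other subsets cost ≥ 397. Minimum total cost: 365.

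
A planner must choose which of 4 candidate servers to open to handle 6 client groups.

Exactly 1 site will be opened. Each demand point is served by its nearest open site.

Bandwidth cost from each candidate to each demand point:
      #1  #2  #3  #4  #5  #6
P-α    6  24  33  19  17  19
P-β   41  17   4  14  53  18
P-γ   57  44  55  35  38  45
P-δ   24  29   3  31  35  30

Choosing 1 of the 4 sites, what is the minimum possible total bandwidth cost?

118

Open {P-α}.
  #1→P-α 6, #2→P-α 24, #3→P-α 33, #4→P-α 19, #5→P-α 17, #6→P-α 19  ⇒ total 118.
Compare {P-β}: total 147.
Compare {P-δ}: total 152.
No size-1 selection does better; minimum is 118.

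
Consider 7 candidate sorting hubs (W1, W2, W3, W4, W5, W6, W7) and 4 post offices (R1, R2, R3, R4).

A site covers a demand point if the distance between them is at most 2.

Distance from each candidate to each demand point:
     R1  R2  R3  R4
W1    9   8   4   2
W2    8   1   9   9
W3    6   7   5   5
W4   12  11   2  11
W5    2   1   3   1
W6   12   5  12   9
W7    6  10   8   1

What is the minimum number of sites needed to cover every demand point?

2

Coverage sets (demand points within 2 of each site):
  W1: {R4}
  W2: {R2}
  W3: {}
  W4: {R3}
  W5: {R1, R2, R4}
  W6: {}
  W7: {R4}
No single site covers all 4 demand points.
But {W4, W5} covers everything, so the minimum is 2.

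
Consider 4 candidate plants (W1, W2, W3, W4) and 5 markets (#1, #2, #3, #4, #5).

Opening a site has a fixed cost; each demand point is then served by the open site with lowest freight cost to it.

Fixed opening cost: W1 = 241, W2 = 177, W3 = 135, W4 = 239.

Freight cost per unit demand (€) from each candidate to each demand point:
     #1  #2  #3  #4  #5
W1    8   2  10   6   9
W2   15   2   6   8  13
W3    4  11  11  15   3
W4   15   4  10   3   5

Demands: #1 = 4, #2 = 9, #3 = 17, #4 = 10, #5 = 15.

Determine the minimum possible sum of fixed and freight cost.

Open {W2, W3}: assign each demand point to its cheapest open site.
  #1→W3 4×4=16, #2→W2 9×2=18, #3→W2 17×6=102, #4→W2 10×8=80, #5→W3 15×3=45
  freight cost 261, fixed 312 → total 573.
Compare {W4}: freight cost 371 + fixed 239 = 610.
Compare {W2}: freight cost 455 + fixed 177 = 632.
Compare {W3}: freight cost 497 + fixed 135 = 632.
All other subsets cost ≥ 610. Minimum total cost: 573.

573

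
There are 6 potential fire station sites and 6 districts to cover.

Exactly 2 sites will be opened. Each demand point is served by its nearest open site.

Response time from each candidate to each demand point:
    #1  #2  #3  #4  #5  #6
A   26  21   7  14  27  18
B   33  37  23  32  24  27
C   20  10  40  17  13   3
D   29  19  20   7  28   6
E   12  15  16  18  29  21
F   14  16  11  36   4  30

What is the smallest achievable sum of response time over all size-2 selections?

58

Open {D, F}.
  #1→F 14, #2→F 16, #3→F 11, #4→D 7, #5→F 4, #6→D 6  ⇒ total 58.
Compare {C, F}: total 59.
Compare {A, C}: total 67.
No size-2 selection does better; minimum is 58.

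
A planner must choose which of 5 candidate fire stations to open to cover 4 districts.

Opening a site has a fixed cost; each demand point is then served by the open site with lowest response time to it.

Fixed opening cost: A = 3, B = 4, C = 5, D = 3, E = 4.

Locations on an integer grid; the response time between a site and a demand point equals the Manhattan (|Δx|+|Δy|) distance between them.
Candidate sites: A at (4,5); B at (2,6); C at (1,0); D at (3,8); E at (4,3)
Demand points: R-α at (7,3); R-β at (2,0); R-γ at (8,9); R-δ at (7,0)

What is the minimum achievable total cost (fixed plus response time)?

27

Open {D, E}: assign each demand point to its cheapest open site.
  R-α→E 3, R-β→E 5, R-γ→D 6, R-δ→E 6
  response time 20, fixed 7 → total 27.
Compare {E}: response time 24 + fixed 4 = 28.
Compare {A, C}: response time 20 + fixed 8 = 28.
Compare {C, D, E}: response time 16 + fixed 12 = 28.
All other subsets cost ≥ 28. Minimum total cost: 27.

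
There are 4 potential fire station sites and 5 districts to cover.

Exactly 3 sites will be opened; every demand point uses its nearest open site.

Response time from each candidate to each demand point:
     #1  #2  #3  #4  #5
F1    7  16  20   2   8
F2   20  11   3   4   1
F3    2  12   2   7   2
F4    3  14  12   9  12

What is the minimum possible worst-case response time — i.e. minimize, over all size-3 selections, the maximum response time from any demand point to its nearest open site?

Open {F1, F2, F3}.
  Farthest demand point is #2 at response time 11 (to F2); all others are ≤ 11.
With {F1, F2, F4} the worst case is 11.
With {F2, F3, F4} the worst case is 11.
No size-3 selection achieves below 11.

11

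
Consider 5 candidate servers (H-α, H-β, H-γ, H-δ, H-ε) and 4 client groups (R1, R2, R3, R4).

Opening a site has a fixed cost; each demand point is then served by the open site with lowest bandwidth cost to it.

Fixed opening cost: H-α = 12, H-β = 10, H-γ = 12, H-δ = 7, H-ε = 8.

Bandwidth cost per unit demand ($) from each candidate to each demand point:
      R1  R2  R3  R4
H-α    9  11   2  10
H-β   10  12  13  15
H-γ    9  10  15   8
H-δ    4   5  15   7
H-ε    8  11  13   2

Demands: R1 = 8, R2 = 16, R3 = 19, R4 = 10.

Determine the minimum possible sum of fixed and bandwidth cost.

197

Open {H-α, H-δ, H-ε}: assign each demand point to its cheapest open site.
  R1→H-δ 8×4=32, R2→H-δ 16×5=80, R3→H-α 19×2=38, R4→H-ε 10×2=20
  bandwidth cost 170, fixed 27 → total 197.
Compare {H-α, H-β, H-δ, H-ε}: bandwidth cost 170 + fixed 37 = 207.
Compare {H-α, H-γ, H-δ, H-ε}: bandwidth cost 170 + fixed 39 = 209.
Compare {H-α, H-β, H-γ, H-δ, H-ε}: bandwidth cost 170 + fixed 49 = 219.
All other subsets cost ≥ 207. Minimum total cost: 197.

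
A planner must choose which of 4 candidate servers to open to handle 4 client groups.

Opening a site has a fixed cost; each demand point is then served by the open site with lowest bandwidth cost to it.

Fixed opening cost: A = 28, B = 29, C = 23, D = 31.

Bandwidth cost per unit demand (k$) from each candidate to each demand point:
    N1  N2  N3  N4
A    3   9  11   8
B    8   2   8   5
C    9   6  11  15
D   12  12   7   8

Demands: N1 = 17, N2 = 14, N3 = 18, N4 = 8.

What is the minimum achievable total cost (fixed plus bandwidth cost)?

Open {A, B}: assign each demand point to its cheapest open site.
  N1→A 17×3=51, N2→B 14×2=28, N3→B 18×8=144, N4→B 8×5=40
  bandwidth cost 263, fixed 57 → total 320.
Compare {A, B, D}: bandwidth cost 245 + fixed 88 = 333.
Compare {A, B, C}: bandwidth cost 263 + fixed 80 = 343.
Compare {A, B, C, D}: bandwidth cost 245 + fixed 111 = 356.
All other subsets cost ≥ 333. Minimum total cost: 320.

320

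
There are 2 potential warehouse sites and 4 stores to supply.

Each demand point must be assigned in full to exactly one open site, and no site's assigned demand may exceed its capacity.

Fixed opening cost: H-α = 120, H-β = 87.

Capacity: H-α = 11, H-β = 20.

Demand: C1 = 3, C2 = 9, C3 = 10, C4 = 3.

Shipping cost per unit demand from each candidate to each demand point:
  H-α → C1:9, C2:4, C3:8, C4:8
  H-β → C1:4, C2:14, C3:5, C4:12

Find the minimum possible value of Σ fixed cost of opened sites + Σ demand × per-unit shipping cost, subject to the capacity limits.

341

Open {H-α, H-β}; cheapest assignment that respects the capacities:
  H-α (cap 11, load 9): C2 — cost 9×4 = 36
  H-β (cap 20, load 16): C1, C3, C4 — cost 3×4 + 10×5 + 3×12 = 98
  Shipping 134, fixed 207 → total 341.
  Any other capacity-feasible assignment to {H-α, H-β} ships for at least 134.
Total demand is 25 and no other set of sites has combined capacity ≥ 25, so {H-α, H-β} is the only feasible choice of open sites. Minimum: 341.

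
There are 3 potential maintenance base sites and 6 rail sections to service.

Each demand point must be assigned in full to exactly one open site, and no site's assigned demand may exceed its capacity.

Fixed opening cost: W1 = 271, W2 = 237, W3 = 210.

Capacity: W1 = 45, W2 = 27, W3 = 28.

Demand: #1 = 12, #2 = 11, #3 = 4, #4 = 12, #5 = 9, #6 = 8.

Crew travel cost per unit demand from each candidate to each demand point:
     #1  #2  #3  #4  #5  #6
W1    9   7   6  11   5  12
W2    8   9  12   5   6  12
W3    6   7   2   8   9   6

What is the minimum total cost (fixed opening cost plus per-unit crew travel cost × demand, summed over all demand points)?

Open {W1, W3}; cheapest assignment that respects the capacities:
  W1 (cap 45, load 32): #2, #4, #5 — cost 11×7 + 12×11 + 9×5 = 254
  W3 (cap 28, load 24): #1, #3, #6 — cost 12×6 + 4×2 + 8×6 = 128
  Shipping 382, fixed 481 → total 863.
  Any other capacity-feasible assignment to {W1, W3} ships for at least 382.
Compare {W1, W2}: its best feasible assignment gives total 906.
Compare {W1, W2, W3}: its best feasible assignment gives total 1028.
Every other set of open sites that can feasibly serve all demand totals ≥ 906 even under its best assignment. Minimum: 863.

863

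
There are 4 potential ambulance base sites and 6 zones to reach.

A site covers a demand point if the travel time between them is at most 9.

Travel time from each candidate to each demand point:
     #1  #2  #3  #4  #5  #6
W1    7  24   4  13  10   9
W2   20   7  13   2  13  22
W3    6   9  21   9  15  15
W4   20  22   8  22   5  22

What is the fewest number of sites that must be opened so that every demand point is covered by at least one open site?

Coverage sets (demand points within 9 of each site):
  W1: {#1, #3, #6}
  W2: {#2, #4}
  W3: {#1, #2, #4}
  W4: {#3, #5}
No 2 sites suffice: every size-2 union leaves at least one demand point uncovered.
But {W1, W2, W4} covers everything, so the minimum is 3.

3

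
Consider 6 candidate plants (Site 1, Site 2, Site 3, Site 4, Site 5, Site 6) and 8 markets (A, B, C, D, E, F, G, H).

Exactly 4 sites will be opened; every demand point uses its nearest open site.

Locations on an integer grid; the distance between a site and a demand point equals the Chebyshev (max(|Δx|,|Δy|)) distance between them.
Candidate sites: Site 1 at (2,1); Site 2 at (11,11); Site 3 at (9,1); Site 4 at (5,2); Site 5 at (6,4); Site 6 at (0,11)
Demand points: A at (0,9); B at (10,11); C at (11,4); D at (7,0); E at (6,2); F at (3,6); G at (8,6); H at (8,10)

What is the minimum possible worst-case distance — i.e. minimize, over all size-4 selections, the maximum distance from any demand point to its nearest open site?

Open {Site 2, Site 3, Site 5, Site 6}.
  Farthest demand point is C at distance 3 (to Site 3); all others are ≤ 3.
With {Site 2, Site 3, Site 4, Site 6} the worst case is 4.
With {Site 1, Site 2, Site 3, Site 6} the worst case is 5.
No size-4 selection achieves below 3.

3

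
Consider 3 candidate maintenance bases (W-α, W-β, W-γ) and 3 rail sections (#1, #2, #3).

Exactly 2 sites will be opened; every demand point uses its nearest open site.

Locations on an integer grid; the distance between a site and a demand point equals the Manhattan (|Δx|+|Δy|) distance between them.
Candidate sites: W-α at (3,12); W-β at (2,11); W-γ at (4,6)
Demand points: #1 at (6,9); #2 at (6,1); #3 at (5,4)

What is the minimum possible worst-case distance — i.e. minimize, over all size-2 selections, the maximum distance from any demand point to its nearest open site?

7

Open {W-α, W-γ}.
  Farthest demand point is #2 at distance 7 (to W-γ); all others are ≤ 7.
With {W-β, W-γ} the worst case is 7.
With {W-α, W-β} the worst case is 14.
No size-2 selection achieves below 7.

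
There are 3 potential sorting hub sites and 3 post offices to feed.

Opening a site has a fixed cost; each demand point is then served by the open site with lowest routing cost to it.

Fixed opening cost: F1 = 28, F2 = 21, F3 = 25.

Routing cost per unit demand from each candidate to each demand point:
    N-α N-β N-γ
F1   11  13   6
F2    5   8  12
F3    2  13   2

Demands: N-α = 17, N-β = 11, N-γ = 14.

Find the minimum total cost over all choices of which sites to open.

Open {F2, F3}: assign each demand point to its cheapest open site.
  N-α→F3 17×2=34, N-β→F2 11×8=88, N-γ→F3 14×2=28
  routing cost 150, fixed 46 → total 196.
Compare {F1, F2, F3}: routing cost 150 + fixed 74 = 224.
Compare {F3}: routing cost 205 + fixed 25 = 230.
Compare {F1, F3}: routing cost 205 + fixed 53 = 258.
All other subsets cost ≥ 224. Minimum total cost: 196.

196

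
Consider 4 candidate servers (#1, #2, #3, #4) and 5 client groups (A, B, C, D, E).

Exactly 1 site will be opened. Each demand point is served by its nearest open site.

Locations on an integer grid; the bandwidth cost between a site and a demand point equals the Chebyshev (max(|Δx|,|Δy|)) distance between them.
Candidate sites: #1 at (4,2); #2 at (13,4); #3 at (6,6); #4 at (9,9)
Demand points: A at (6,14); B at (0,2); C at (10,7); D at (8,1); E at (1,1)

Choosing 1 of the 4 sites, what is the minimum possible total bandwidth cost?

28

Open {#3}.
  A→#3 8, B→#3 6, C→#3 4, D→#3 5, E→#3 5  ⇒ total 28.
Compare {#1}: total 29.
Compare {#4}: total 32.
No size-1 selection does better; minimum is 28.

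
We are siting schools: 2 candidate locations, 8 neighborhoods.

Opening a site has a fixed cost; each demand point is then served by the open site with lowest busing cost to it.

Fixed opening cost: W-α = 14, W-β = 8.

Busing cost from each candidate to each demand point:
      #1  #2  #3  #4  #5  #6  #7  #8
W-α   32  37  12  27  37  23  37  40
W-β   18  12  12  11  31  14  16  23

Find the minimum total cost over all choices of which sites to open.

Open {W-β}: assign each demand point to its cheapest open site.
  #1→W-β 18, #2→W-β 12, #3→W-β 12, #4→W-β 11, #5→W-β 31, #6→W-β 14, #7→W-β 16, #8→W-β 23
  busing cost 137, fixed 8 → total 145.
Compare {W-α, W-β}: busing cost 137 + fixed 22 = 159.
Compare {W-α}: busing cost 245 + fixed 14 = 259.

145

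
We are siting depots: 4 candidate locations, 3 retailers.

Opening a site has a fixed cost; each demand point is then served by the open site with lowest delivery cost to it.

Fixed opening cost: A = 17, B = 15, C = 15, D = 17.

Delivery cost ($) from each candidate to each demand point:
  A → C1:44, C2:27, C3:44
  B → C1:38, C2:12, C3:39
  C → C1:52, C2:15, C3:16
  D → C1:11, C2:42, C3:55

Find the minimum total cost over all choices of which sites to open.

74

Open {C, D}: assign each demand point to its cheapest open site.
  C1→D 11, C2→C 15, C3→C 16
  delivery cost 42, fixed 32 → total 74.
Compare {B, C, D}: delivery cost 39 + fixed 47 = 86.
Compare {A, C, D}: delivery cost 42 + fixed 49 = 91.
Compare {B, D}: delivery cost 62 + fixed 32 = 94.
All other subsets cost ≥ 86. Minimum total cost: 74.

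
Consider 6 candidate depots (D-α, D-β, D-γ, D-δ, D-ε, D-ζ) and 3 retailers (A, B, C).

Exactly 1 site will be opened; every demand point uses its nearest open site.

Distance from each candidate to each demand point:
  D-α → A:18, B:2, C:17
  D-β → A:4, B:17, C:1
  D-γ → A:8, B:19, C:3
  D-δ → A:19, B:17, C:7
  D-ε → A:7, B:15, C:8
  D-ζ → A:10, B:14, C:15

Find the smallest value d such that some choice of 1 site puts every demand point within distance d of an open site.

Open {D-ε}.
  Farthest demand point is B at distance 15 (to D-ε); all others are ≤ 15.
With {D-ζ} the worst case is 15.
With {D-β} the worst case is 17.
No size-1 selection achieves below 15.

15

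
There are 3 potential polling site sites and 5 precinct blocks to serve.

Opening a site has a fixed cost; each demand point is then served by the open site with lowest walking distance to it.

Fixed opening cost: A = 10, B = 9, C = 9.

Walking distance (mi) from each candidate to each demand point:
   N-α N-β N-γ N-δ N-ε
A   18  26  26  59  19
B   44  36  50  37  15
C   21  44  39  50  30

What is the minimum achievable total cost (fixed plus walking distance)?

Open {A, B}: assign each demand point to its cheapest open site.
  N-α→A 18, N-β→A 26, N-γ→A 26, N-δ→B 37, N-ε→B 15
  walking distance 122, fixed 19 → total 141.
Compare {A, B, C}: walking distance 122 + fixed 28 = 150.
Compare {A}: walking distance 148 + fixed 10 = 158.
Compare {A, C}: walking distance 139 + fixed 19 = 158.
All other subsets cost ≥ 150. Minimum total cost: 141.

141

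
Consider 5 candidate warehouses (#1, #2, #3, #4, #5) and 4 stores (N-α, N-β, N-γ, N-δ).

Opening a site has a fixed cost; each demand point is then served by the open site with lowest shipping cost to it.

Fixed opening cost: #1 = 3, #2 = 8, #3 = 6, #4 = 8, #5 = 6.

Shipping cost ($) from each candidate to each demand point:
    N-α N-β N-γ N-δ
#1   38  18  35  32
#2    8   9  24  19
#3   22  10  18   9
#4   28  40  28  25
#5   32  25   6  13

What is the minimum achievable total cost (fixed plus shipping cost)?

50

Open {#2, #5}: assign each demand point to its cheapest open site.
  N-α→#2 8, N-β→#2 9, N-γ→#5 6, N-δ→#5 13
  shipping cost 36, fixed 14 → total 50.
Compare {#2, #3, #5}: shipping cost 32 + fixed 20 = 52.
Compare {#1, #2, #5}: shipping cost 36 + fixed 17 = 53.
Compare {#1, #2, #3, #5}: shipping cost 32 + fixed 23 = 55.
All other subsets cost ≥ 52. Minimum total cost: 50.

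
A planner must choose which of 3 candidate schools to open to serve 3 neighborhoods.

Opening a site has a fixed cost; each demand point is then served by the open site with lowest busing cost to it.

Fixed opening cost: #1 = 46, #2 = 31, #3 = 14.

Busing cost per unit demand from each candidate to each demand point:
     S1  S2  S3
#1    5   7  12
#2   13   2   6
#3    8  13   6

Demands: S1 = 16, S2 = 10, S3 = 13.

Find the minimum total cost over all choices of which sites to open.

255

Open {#1, #2}: assign each demand point to its cheapest open site.
  S1→#1 16×5=80, S2→#2 10×2=20, S3→#2 13×6=78
  busing cost 178, fixed 77 → total 255.
Compare {#1, #2, #3}: busing cost 178 + fixed 91 = 269.
Compare {#2, #3}: busing cost 226 + fixed 45 = 271.
Compare {#1, #3}: busing cost 228 + fixed 60 = 288.
All other subsets cost ≥ 269. Minimum total cost: 255.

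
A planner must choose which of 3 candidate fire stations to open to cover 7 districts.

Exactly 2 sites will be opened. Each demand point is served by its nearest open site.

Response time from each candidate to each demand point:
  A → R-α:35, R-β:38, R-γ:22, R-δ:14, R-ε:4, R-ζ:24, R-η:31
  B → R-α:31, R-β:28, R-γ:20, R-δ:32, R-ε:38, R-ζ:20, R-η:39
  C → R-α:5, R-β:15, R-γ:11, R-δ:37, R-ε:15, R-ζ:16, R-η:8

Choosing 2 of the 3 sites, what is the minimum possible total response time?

73

Open {A, C}.
  R-α→C 5, R-β→C 15, R-γ→C 11, R-δ→A 14, R-ε→A 4, R-ζ→C 16, R-η→C 8  ⇒ total 73.
Compare {B, C}: total 102.
Compare {A, B}: total 148.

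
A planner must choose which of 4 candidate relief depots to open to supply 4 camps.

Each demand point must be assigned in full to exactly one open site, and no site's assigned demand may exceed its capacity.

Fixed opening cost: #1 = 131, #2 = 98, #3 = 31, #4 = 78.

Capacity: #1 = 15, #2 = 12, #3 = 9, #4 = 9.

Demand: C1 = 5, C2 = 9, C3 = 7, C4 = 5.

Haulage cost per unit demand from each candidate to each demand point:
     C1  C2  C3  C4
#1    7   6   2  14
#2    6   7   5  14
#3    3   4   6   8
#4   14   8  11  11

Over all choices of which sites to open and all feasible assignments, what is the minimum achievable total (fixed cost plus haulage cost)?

Open {#2, #3, #4}; cheapest assignment that respects the capacities:
  #2 (cap 12, load 12): C1, C3 — cost 5×6 + 7×5 = 65
  #3 (cap 9, load 9): C2 — cost 9×4 = 36
  #4 (cap 9, load 5): C4 — cost 5×11 = 55
  Shipping 156, fixed 207 → total 363.
  Any other capacity-feasible assignment to {#2, #3, #4} ships for at least 156.
Compare {#1, #3, #4}: its best feasible assignment gives total 380.
Compare {#1, #2, #3}: its best feasible assignment gives total 410.
Every other set of open sites that can feasibly serve all demand totals ≥ 380 even under its best assignment. Minimum: 363.

363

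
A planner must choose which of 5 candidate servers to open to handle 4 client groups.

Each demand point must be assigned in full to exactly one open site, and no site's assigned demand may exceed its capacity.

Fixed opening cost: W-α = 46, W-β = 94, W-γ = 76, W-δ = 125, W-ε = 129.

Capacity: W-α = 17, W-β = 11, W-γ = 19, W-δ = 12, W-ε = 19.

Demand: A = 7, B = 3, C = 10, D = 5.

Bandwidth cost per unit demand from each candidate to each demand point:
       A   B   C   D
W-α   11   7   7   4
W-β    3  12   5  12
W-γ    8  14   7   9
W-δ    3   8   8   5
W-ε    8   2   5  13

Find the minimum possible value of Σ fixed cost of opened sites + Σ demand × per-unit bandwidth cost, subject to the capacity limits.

Open {W-α, W-β}; cheapest assignment that respects the capacities:
  W-α (cap 17, load 15): C, D — cost 10×7 + 5×4 = 90
  W-β (cap 11, load 10): A, B — cost 7×3 + 3×12 = 57
  Shipping 147, fixed 140 → total 287.
  Any other capacity-feasible assignment to {W-α, W-β} ships for at least 147.
Compare {W-α, W-γ}: its best feasible assignment gives total 289.
Compare {W-α, W-δ}: its best feasible assignment gives total 306.
Every other set of open sites that can feasibly serve all demand totals ≥ 289 even under its best assignment. Minimum: 287.

287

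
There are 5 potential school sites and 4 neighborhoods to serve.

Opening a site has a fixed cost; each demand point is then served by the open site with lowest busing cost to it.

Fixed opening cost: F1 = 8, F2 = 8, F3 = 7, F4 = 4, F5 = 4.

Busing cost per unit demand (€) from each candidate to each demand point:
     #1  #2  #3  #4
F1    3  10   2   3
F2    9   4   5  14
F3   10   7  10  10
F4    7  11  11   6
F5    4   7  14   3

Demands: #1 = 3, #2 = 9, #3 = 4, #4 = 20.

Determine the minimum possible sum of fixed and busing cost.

Open {F1, F2}: assign each demand point to its cheapest open site.
  #1→F1 3×3=9, #2→F2 9×4=36, #3→F1 4×2=8, #4→F1 20×3=60
  busing cost 113, fixed 16 → total 129.
Compare {F1, F2, F4}: busing cost 113 + fixed 20 = 133.
Compare {F1, F2, F5}: busing cost 113 + fixed 20 = 133.
Compare {F1, F2, F3}: busing cost 113 + fixed 23 = 136.
All other subsets cost ≥ 133. Minimum total cost: 129.

129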